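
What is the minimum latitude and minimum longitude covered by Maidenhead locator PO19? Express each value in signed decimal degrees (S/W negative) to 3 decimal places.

59.000, 122.000

Field P=15, O=14: +15·20° lon, +14·10° lat → SW at lon 120°, lat 50°.
Square 1, 9: +1·2° lon, +9·1° lat → SW at lon 122°, lat 59°.
latitude 59.000, longitude 122.000.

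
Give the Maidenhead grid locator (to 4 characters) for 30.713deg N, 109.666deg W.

DM50

Add 180° to longitude and 90° to latitude: 70.33, 120.71.
Field: 70.33/20 → 3 → D, 120.71/10 → 12 → M; chars DM.
Square: 10.33/2 → 5, 0.71/1 → 0; chars 50.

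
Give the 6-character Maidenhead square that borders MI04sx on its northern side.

Latitude subsquare x = 23; +1 → 24, wraps to 0 = a, carry into square.
Latitude square 4; +1 → 5.
The longitude characters are unchanged.

MI05sa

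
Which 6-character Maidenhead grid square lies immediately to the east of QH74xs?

QH84as

Longitude subsquare x = 23; +1 → 24, wraps to 0 = a, carry into square.
Longitude square 7; +1 → 8.
The latitude characters are unchanged.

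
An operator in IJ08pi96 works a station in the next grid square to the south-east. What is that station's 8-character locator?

IJ08qi05

Longitude extended square 9; +1 → 10, wraps to 0, carry into subsquare.
Longitude subsquare p = 15; +1 → 16 = q.
Latitude extended square 6; −1 → 5.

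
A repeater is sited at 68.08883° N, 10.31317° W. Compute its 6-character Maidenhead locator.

IP48uc

Add 180° to longitude and 90° to latitude: 169.6868, 158.0888.
Field: lon ⌊169.6868/20⌋ = 8 → I; lat ⌊158.0888/10⌋ = 15 → P.
Square: lon ⌊9.6868/2⌋ = 4; lat ⌊8.0888/1⌋ = 8.
Subsquare: lon ⌊1.6868/0.0833333⌋ = 20 → u; lat ⌊0.0888/0.0416667⌋ = 2 → c.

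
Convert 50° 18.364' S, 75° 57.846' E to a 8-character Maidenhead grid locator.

MD79xq56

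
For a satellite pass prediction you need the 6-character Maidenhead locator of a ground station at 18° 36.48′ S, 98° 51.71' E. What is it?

NH91kj

Shift to the Maidenhead origin (180°W, 90°S): lon 278.8618, lat 71.3920.
Field: 278.8618/20 → 13 → N, 71.3920/10 → 7 → H; chars NH.
Square: 18.8618/2 → 9, 1.3920/1 → 1; chars 91.
Subsquare: 0.8618/0.0833333 → 10 → k, 0.3920/0.0416667 → 9 → j; chars kj.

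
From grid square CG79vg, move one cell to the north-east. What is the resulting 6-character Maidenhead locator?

Longitude subsquare v = 21; +1 → 22 = w.
Latitude subsquare g = 6; +1 → 7 = h.

CG79wh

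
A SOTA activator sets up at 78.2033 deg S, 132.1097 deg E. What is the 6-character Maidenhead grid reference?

PB61bt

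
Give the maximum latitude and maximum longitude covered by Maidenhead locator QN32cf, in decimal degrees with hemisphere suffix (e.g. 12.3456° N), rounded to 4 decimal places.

42.2500° N, 146.2500° E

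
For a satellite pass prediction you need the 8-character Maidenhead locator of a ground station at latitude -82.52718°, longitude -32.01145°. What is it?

HA37xl83

Offset from 180°W / 90°S: lon 147.98855°, lat 7.47282°.
Field: lon ⌊147.98855/20⌋ = 7 → H; lat ⌊7.47282/10⌋ = 0 → A.
Square: lon ⌊7.98855/2⌋ = 3; lat ⌊7.47282/1⌋ = 7.
Subsquare: lon ⌊1.98855/0.0833333⌋ = 23 → x; lat ⌊0.47282/0.0416667⌋ = 11 → l.
Extended square: lon ⌊0.07188/0.00833333⌋ = 8; lat ⌊0.01449/0.00416667⌋ = 3.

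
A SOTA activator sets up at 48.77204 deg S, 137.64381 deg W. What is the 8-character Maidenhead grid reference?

Add 180° to longitude and 90° to latitude: 42.35619, 41.22796.
Field: lon ⌊42.35619/20⌋ = 2 → C; lat ⌊41.22796/10⌋ = 4 → E.
Square: lon ⌊2.35619/2⌋ = 1; lat ⌊1.22796/1⌋ = 1.
Subsquare: lon ⌊0.35619/0.0833333⌋ = 4 → e; lat ⌊0.22796/0.0416667⌋ = 5 → f.
Extended square: lon ⌊0.02286/0.00833333⌋ = 2; lat ⌊0.01963/0.00416667⌋ = 4.

CE11ef24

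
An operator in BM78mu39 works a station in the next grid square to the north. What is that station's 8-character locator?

BM78mv30

Latitude extended square 9; +1 → 10, wraps to 0, carry into subsquare.
Latitude subsquare u = 20; +1 → 21 = v.
The longitude characters are unchanged.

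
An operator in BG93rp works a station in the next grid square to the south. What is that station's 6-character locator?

BG93ro

Latitude subsquare p = 15; −1 → 14 = o.
The longitude characters are unchanged.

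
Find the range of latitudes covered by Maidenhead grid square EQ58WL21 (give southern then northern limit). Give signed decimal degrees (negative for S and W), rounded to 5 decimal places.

Field E=4, Q=16: +4·20° lon, +16·10° lat → SW at lon -100°, lat 70°.
Square 5, 8: +5·2° lon, +8·1° lat → SW at lon -90°, lat 78°.
Subsquare w=22, l=11: +22·0.0833333° lon, +11·0.0416667° lat → SW at lon -88.1667°, lat 78.4583°.
Extended square 2, 1: +2·0.00833333° lon, +1·0.00416667° lat → SW at lon -88.15°, lat 78.4625°.
Cell spans 0.00833333° lon × 0.00416667° lat.
south 78.46250, north 78.46667.

78.46250, 78.46667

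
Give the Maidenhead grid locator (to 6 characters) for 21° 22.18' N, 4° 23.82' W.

Offset from 180°W / 90°S: lon 175.6030°, lat 111.3697°.
Field: lon ⌊175.6030/20⌋ = 8 → I; lat ⌊111.3697/10⌋ = 11 → L.
Square: lon ⌊15.6030/2⌋ = 7; lat ⌊1.3697/1⌋ = 1.
Subsquare: lon ⌊1.6030/0.0833333⌋ = 19 → t; lat ⌊0.3697/0.0416667⌋ = 8 → i.

IL71ti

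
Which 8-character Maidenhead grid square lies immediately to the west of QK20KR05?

QK20jr95

Longitude extended square 0; −1 → -1, wraps to 9, carry into subsquare.
Longitude subsquare k = 10; −1 → 9 = j.
The latitude characters are unchanged.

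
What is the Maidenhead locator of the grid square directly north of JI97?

JI98

Latitude square 7; +1 → 8.
The longitude characters are unchanged.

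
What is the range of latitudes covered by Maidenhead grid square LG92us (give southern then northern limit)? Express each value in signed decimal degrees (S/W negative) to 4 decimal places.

Field L=11, G=6: +11·20° lon, +6·10° lat → SW at lon 40°, lat -30°.
Square 9, 2: +9·2° lon, +2·1° lat → SW at lon 58°, lat -28°.
Subsquare u=20, s=18: +20·0.0833333° lon, +18·0.0416667° lat → SW at lon 59.6667°, lat -27.25°.
Cell spans 0.0833333° lon × 0.0416667° lat.
south -27.2500, north -27.2083.

-27.2500, -27.2083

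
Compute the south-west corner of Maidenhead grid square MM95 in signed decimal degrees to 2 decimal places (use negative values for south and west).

35.00, 78.00

Field M=12, M=12: +12·20° lon, +12·10° lat → SW at lon 60°, lat 30°.
Square 9, 5: +9·2° lon, +5·1° lat → SW at lon 78°, lat 35°.
latitude 35.00, longitude 78.00.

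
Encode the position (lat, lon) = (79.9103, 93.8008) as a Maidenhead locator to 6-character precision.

Shift to the Maidenhead origin (180°W, 90°S): lon 273.8008, lat 169.9103.
Field: 273.8008/20 → 13 → N, 169.9103/10 → 16 → Q; chars NQ.
Square: 13.8008/2 → 6, 9.9103/1 → 9; chars 69.
Subsquare: 1.8008/0.0833333 → 21 → v, 0.9103/0.0416667 → 21 → v; chars vv.

NQ69vv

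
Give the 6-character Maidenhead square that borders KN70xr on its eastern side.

KN80ar

Longitude subsquare x = 23; +1 → 24, wraps to 0 = a, carry into square.
Longitude square 7; +1 → 8.
The latitude characters are unchanged.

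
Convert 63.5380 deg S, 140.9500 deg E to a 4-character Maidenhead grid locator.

QC06

Shift to the Maidenhead origin (180°W, 90°S): lon 320.95, lat 26.46.
Field: 320.95/20 → 16 → Q, 26.46/10 → 2 → C; chars QC.
Square: 0.95/2 → 0, 6.46/1 → 6; chars 06.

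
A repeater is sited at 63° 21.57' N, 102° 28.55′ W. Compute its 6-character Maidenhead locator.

Offset from 180°W / 90°S: lon 77.5242°, lat 153.3595°.
Field: lon ⌊77.5242/20⌋ = 3 → D; lat ⌊153.3595/10⌋ = 15 → P.
Square: lon ⌊17.5242/2⌋ = 8; lat ⌊3.3595/1⌋ = 3.
Subsquare: lon ⌊1.5242/0.0833333⌋ = 18 → s; lat ⌊0.3595/0.0416667⌋ = 8 → i.

DP83si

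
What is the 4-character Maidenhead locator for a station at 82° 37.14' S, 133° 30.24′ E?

PA67

Offset from 180°W / 90°S: lon 313.50°, lat 7.38°.
Field: 313.50/20 → 15 → P, 7.38/10 → 0 → A; chars PA.
Square: 13.50/2 → 6, 7.38/1 → 7; chars 67.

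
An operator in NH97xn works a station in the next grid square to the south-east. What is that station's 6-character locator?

Longitude subsquare x = 23; +1 → 24, wraps to 0 = a, carry into square.
Longitude square 9; +1 → 10, wraps to 0, carry into field.
Longitude field N = 13; +1 → 14 = O.
Latitude subsquare n = 13; −1 → 12 = m.

OH07am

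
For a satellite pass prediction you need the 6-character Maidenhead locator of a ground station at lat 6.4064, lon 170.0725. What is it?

RJ56aj

Shift to the Maidenhead origin (180°W, 90°S): lon 350.0725, lat 96.4064.
Field (20°×10°, letters A–R): lon ⌊350.0725/20⌋ = 17 → R; lat ⌊96.4064/10⌋ = 9 → J.
Square (2°×1°, digits 0–9): lon ⌊10.0725/2⌋ = 5; lat ⌊6.4064/1⌋ = 6.
Subsquare (5′×2.5′, letters a–x): lon ⌊0.0725/0.0833333⌋ = 0 → a; lat ⌊0.4064/0.0416667⌋ = 9 → j.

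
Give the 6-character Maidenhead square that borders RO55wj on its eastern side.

RO55xj

Longitude subsquare w = 22; +1 → 23 = x.
The latitude characters are unchanged.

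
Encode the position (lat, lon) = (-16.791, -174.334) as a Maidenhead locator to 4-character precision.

AH23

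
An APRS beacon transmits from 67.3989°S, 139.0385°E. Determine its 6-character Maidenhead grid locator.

Shift to the Maidenhead origin (180°W, 90°S): lon 319.0385, lat 22.6011.
Field (20°×10°, letters A–R): lon ⌊319.0385/20⌋ = 15 → P; lat ⌊22.6011/10⌋ = 2 → C.
Square (2°×1°, digits 0–9): lon ⌊19.0385/2⌋ = 9; lat ⌊2.6011/1⌋ = 2.
Subsquare (5′×2.5′, letters a–x): lon ⌊1.0385/0.0833333⌋ = 12 → m; lat ⌊0.6011/0.0416667⌋ = 14 → o.

PC92mo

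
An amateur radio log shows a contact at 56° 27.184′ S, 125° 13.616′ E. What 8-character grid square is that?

Offset from 180°W / 90°S: lon 305.22693°, lat 33.54693°.
Field: 305.22693/20 → 15 → P, 33.54693/10 → 3 → D; chars PD.
Square: 5.22693/2 → 2, 3.54693/1 → 3; chars 23.
Subsquare: 1.22693/0.0833333 → 14 → o, 0.54693/0.0416667 → 13 → n; chars on.
Extended square: 0.06027/0.00833333 → 7, 0.00527/0.00416667 → 1; chars 71.

PD23on71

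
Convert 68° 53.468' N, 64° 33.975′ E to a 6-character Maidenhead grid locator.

MP28gv

Add 180° to longitude and 90° to latitude: 244.5662, 158.8911.
Field: lon ⌊244.5662/20⌋ = 12 → M; lat ⌊158.8911/10⌋ = 15 → P.
Square: lon ⌊4.5662/2⌋ = 2; lat ⌊8.8911/1⌋ = 8.
Subsquare: lon ⌊0.5662/0.0833333⌋ = 6 → g; lat ⌊0.8911/0.0416667⌋ = 21 → v.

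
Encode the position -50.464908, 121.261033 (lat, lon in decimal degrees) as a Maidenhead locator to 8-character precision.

PD09pm18

Add 180° to longitude and 90° to latitude: 301.26103, 39.53509.
Field: 301.26103/20 → 15 → P, 39.53509/10 → 3 → D; chars PD.
Square: 1.26103/2 → 0, 9.53509/1 → 9; chars 09.
Subsquare: 1.26103/0.0833333 → 15 → p, 0.53509/0.0416667 → 12 → m; chars pm.
Extended square: 0.01103/0.00833333 → 1, 0.03509/0.00416667 → 8; chars 18.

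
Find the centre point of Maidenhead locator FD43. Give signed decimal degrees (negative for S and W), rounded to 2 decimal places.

-56.50, -71.00

Field F=5, D=3: +5·20° lon, +3·10° lat → SW at lon -80°, lat -60°.
Square 4, 3: +4·2° lon, +3·1° lat → SW at lon -72°, lat -57°.
Cell spans 2° lon × 1° lat. Centre is SW corner plus half of each.
latitude -56.50, longitude -71.00.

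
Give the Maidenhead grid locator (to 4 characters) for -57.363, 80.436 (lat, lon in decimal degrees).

Add 180° to longitude and 90° to latitude: 260.44, 32.64.
Field: lon ⌊260.44/20⌋ = 13 → N; lat ⌊32.64/10⌋ = 3 → D.
Square: lon ⌊0.44/2⌋ = 0; lat ⌊2.64/1⌋ = 2.

ND02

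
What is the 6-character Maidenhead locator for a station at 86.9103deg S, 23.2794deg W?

Add 180° to longitude and 90° to latitude: 156.7206, 3.0897.
Field (20°×10°, letters A–R): lon ⌊156.7206/20⌋ = 7 → H; lat ⌊3.0897/10⌋ = 0 → A.
Square (2°×1°, digits 0–9): lon ⌊16.7206/2⌋ = 8; lat ⌊3.0897/1⌋ = 3.
Subsquare (5′×2.5′, letters a–x): lon ⌊0.7206/0.0833333⌋ = 8 → i; lat ⌊0.0897/0.0416667⌋ = 2 → c.

HA83ic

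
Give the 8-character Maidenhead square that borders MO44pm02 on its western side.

MO44om92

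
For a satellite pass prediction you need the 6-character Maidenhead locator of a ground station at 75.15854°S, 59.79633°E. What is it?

LB94vu

Shift to the Maidenhead origin (180°W, 90°S): lon 239.7963, lat 14.8415.
Field: 239.7963/20 → 11 → L, 14.8415/10 → 1 → B; chars LB.
Square: 19.7963/2 → 9, 4.8415/1 → 4; chars 94.
Subsquare: 1.7963/0.0833333 → 21 → v, 0.8415/0.0416667 → 20 → u; chars vu.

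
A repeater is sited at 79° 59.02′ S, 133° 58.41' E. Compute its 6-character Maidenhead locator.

PB60xa

Offset from 180°W / 90°S: lon 313.9735°, lat 10.0163°.
Field (20°×10°, letters A–R): 313.9735/20 → 15 → P, 10.0163/10 → 1 → B; chars PB.
Square (2°×1°, digits 0–9): 13.9735/2 → 6, 0.0163/1 → 0; chars 60.
Subsquare (5′×2.5′, letters a–x): 1.9735/0.0833333 → 23 → x, 0.0163/0.0416667 → 0 → a; chars xa.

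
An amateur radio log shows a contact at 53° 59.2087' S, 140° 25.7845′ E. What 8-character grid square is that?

QD06fa13

Shift to the Maidenhead origin (180°W, 90°S): lon 320.42974, lat 36.01319.
Field (20°×10°, letters A–R): lon ⌊320.42974/20⌋ = 16 → Q; lat ⌊36.01319/10⌋ = 3 → D.
Square (2°×1°, digits 0–9): lon ⌊0.42974/2⌋ = 0; lat ⌊6.01319/1⌋ = 6.
Subsquare (5′×2.5′, letters a–x): lon ⌊0.42974/0.0833333⌋ = 5 → f; lat ⌊0.01319/0.0416667⌋ = 0 → a.
Extended square (30″×15″, digits 0–9): lon ⌊0.01308/0.00833333⌋ = 1; lat ⌊0.01319/0.00416667⌋ = 3.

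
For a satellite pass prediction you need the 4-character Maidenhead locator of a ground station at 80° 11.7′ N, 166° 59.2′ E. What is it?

RR30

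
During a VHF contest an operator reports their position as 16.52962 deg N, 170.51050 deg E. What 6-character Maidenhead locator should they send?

RK56gm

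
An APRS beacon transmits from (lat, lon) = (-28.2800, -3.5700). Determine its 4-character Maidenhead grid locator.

IG81

Add 180° to longitude and 90° to latitude: 176.43, 61.72.
Field (20°×10°, letters A–R): lon ⌊176.43/20⌋ = 8 → I; lat ⌊61.72/10⌋ = 6 → G.
Square (2°×1°, digits 0–9): lon ⌊16.43/2⌋ = 8; lat ⌊1.72/1⌋ = 1.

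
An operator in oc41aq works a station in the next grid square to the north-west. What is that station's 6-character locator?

OC31xr

Longitude subsquare a = 0; −1 → -1, wraps to 23 = x, carry into square.
Longitude square 4; −1 → 3.
Latitude subsquare q = 16; +1 → 17 = r.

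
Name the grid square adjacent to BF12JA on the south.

BF11jx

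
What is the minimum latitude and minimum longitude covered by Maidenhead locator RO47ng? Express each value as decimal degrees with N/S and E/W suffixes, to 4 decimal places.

Field R=17, O=14: +17·20° lon, +14·10° lat → SW at lon 160°, lat 50°.
Square 4, 7: +4·2° lon, +7·1° lat → SW at lon 168°, lat 57°.
Subsquare n=13, g=6: +13·0.0833333° lon, +6·0.0416667° lat → SW at lon 169.083°, lat 57.25°.
latitude 57.2500° N, longitude 169.0833° E.

57.2500° N, 169.0833° E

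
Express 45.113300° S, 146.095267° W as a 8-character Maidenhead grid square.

Add 180° to longitude and 90° to latitude: 33.90473, 44.88670.
Field: lon ⌊33.90473/20⌋ = 1 → B; lat ⌊44.88670/10⌋ = 4 → E.
Square: lon ⌊13.90473/2⌋ = 6; lat ⌊4.88670/1⌋ = 4.
Subsquare: lon ⌊1.90473/0.0833333⌋ = 22 → w; lat ⌊0.88670/0.0416667⌋ = 21 → v.
Extended square: lon ⌊0.07140/0.00833333⌋ = 8; lat ⌊0.01170/0.00416667⌋ = 2.

BE64wv82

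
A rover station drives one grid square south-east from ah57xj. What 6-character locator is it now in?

AH67ai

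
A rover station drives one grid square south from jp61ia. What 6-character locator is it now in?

Latitude subsquare a = 0; −1 → -1, wraps to 23 = x, carry into square.
Latitude square 1; −1 → 0.
The longitude characters are unchanged.

JP60ix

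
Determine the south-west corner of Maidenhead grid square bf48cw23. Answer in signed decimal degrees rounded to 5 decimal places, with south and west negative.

Field B=1, F=5: +1·20° lon, +5·10° lat → SW at lon -160°, lat -40°.
Square 4, 8: +4·2° lon, +8·1° lat → SW at lon -152°, lat -32°.
Subsquare c=2, w=22: +2·0.0833333° lon, +22·0.0416667° lat → SW at lon -151.833°, lat -31.0833°.
Extended square 2, 3: +2·0.00833333° lon, +3·0.00416667° lat → SW at lon -151.817°, lat -31.0708°.
latitude -31.07083, longitude -151.81667.

-31.07083, -151.81667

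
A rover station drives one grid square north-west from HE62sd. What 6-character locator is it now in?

HE62re

Longitude subsquare s = 18; −1 → 17 = r.
Latitude subsquare d = 3; +1 → 4 = e.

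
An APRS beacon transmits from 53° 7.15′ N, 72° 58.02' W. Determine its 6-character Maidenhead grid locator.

Shift to the Maidenhead origin (180°W, 90°S): lon 107.0330, lat 143.1192.
Field (20°×10°, letters A–R): lon ⌊107.0330/20⌋ = 5 → F; lat ⌊143.1192/10⌋ = 14 → O.
Square (2°×1°, digits 0–9): lon ⌊7.0330/2⌋ = 3; lat ⌊3.1192/1⌋ = 3.
Subsquare (5′×2.5′, letters a–x): lon ⌊1.0330/0.0833333⌋ = 12 → m; lat ⌊0.1192/0.0416667⌋ = 2 → c.

FO33mc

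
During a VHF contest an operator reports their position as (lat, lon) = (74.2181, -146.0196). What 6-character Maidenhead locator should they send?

BQ64xf

Shift to the Maidenhead origin (180°W, 90°S): lon 33.9804, lat 164.2181.
Field: lon ⌊33.9804/20⌋ = 1 → B; lat ⌊164.2181/10⌋ = 16 → Q.
Square: lon ⌊13.9804/2⌋ = 6; lat ⌊4.2181/1⌋ = 4.
Subsquare: lon ⌊1.9804/0.0833333⌋ = 23 → x; lat ⌊0.2181/0.0416667⌋ = 5 → f.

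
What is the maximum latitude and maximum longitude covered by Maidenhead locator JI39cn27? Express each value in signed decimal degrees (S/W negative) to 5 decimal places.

Field J=9, I=8: +9·20° lon, +8·10° lat → SW at lon 0°, lat -10°.
Square 3, 9: +3·2° lon, +9·1° lat → SW at lon 6°, lat -1°.
Subsquare c=2, n=13: +2·0.0833333° lon, +13·0.0416667° lat → SW at lon 6.16667°, lat -0.458333°.
Extended square 2, 7: +2·0.00833333° lon, +7·0.00416667° lat → SW at lon 6.18333°, lat -0.429167°.
Cell spans 0.00833333° lon × 0.00416667° lat. NE corner is SW corner plus one full cell.
latitude -0.42500, longitude 6.19167.

-0.42500, 6.19167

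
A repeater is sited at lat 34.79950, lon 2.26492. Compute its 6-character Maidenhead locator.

Shift to the Maidenhead origin (180°W, 90°S): lon 182.2649, lat 124.7995.
Field: lon ⌊182.2649/20⌋ = 9 → J; lat ⌊124.7995/10⌋ = 12 → M.
Square: lon ⌊2.2649/2⌋ = 1; lat ⌊4.7995/1⌋ = 4.
Subsquare: lon ⌊0.2649/0.0833333⌋ = 3 → d; lat ⌊0.7995/0.0416667⌋ = 19 → t.

JM14dt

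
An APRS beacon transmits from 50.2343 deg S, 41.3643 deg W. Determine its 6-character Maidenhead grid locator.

Add 180° to longitude and 90° to latitude: 138.6357, 39.7657.
Field: lon ⌊138.6357/20⌋ = 6 → G; lat ⌊39.7657/10⌋ = 3 → D.
Square: lon ⌊18.6357/2⌋ = 9; lat ⌊9.7657/1⌋ = 9.
Subsquare: lon ⌊0.6357/0.0833333⌋ = 7 → h; lat ⌊0.7657/0.0416667⌋ = 18 → s.

GD99hs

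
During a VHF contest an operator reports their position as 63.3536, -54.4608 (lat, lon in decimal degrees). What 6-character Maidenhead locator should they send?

GP23si

Offset from 180°W / 90°S: lon 125.5392°, lat 153.3536°.
Field: lon ⌊125.5392/20⌋ = 6 → G; lat ⌊153.3536/10⌋ = 15 → P.
Square: lon ⌊5.5392/2⌋ = 2; lat ⌊3.3536/1⌋ = 3.
Subsquare: lon ⌊1.5392/0.0833333⌋ = 18 → s; lat ⌊0.3536/0.0416667⌋ = 8 → i.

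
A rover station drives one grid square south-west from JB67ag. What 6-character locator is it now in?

JB57xf

Longitude subsquare a = 0; −1 → -1, wraps to 23 = x, carry into square.
Longitude square 6; −1 → 5.
Latitude subsquare g = 6; −1 → 5 = f.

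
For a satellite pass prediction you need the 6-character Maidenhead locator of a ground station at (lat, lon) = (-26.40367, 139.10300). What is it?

Offset from 180°W / 90°S: lon 319.1030°, lat 63.5963°.
Field: 319.1030/20 → 15 → P, 63.5963/10 → 6 → G; chars PG.
Square: 19.1030/2 → 9, 3.5963/1 → 3; chars 93.
Subsquare: 1.1030/0.0833333 → 13 → n, 0.5963/0.0416667 → 14 → o; chars no.

PG93no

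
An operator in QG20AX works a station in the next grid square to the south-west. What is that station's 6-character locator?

QG10xw

Longitude subsquare a = 0; −1 → -1, wraps to 23 = x, carry into square.
Longitude square 2; −1 → 1.
Latitude subsquare x = 23; −1 → 22 = w.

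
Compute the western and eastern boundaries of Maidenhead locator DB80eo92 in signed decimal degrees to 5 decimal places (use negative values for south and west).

Field D=3, B=1: +3·20° lon, +1·10° lat → SW at lon -120°, lat -80°.
Square 8, 0: +8·2° lon, +0·1° lat → SW at lon -104°, lat -80°.
Subsquare e=4, o=14: +4·0.0833333° lon, +14·0.0416667° lat → SW at lon -103.667°, lat -79.4167°.
Extended square 9, 2: +9·0.00833333° lon, +2·0.00416667° lat → SW at lon -103.592°, lat -79.4083°.
Cell spans 0.00833333° lon × 0.00416667° lat.
west -103.59167, east -103.58333.

-103.59167, -103.58333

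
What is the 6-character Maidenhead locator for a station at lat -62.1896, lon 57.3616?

LC87qt

Offset from 180°W / 90°S: lon 237.3616°, lat 27.8104°.
Field (20°×10°, letters A–R): 237.3616/20 → 11 → L, 27.8104/10 → 2 → C; chars LC.
Square (2°×1°, digits 0–9): 17.3616/2 → 8, 7.8104/1 → 7; chars 87.
Subsquare (5′×2.5′, letters a–x): 1.3616/0.0833333 → 16 → q, 0.8104/0.0416667 → 19 → t; chars qt.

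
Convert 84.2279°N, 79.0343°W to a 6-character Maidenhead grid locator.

FR04lf

Add 180° to longitude and 90° to latitude: 100.9657, 174.2279.
Field: 100.9657/20 → 5 → F, 174.2279/10 → 17 → R; chars FR.
Square: 0.9657/2 → 0, 4.2279/1 → 4; chars 04.
Subsquare: 0.9657/0.0833333 → 11 → l, 0.2279/0.0416667 → 5 → f; chars lf.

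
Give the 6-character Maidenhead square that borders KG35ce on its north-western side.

KG35bf

Longitude subsquare c = 2; −1 → 1 = b.
Latitude subsquare e = 4; +1 → 5 = f.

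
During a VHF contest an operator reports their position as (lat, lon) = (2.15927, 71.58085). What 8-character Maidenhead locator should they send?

MJ52sd98

Shift to the Maidenhead origin (180°W, 90°S): lon 251.58085, lat 92.15927.
Field: 251.58085/20 → 12 → M, 92.15927/10 → 9 → J; chars MJ.
Square: 11.58085/2 → 5, 2.15927/1 → 2; chars 52.
Subsquare: 1.58085/0.0833333 → 18 → s, 0.15927/0.0416667 → 3 → d; chars sd.
Extended square: 0.08085/0.00833333 → 9, 0.03427/0.00416667 → 8; chars 98.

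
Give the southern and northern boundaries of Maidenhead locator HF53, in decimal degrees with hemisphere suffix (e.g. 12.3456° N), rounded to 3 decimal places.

37.000° S, 36.000° S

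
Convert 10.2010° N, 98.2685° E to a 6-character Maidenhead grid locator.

Shift to the Maidenhead origin (180°W, 90°S): lon 278.2685, lat 100.2010.
Field: lon ⌊278.2685/20⌋ = 13 → N; lat ⌊100.2010/10⌋ = 10 → K.
Square: lon ⌊18.2685/2⌋ = 9; lat ⌊0.2010/1⌋ = 0.
Subsquare: lon ⌊0.2685/0.0833333⌋ = 3 → d; lat ⌊0.2010/0.0416667⌋ = 4 → e.

NK90de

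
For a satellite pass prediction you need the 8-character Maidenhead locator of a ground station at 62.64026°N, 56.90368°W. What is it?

Offset from 180°W / 90°S: lon 123.09632°, lat 152.64026°.
Field: 123.09632/20 → 6 → G, 152.64026/10 → 15 → P; chars GP.
Square: 3.09632/2 → 1, 2.64026/1 → 2; chars 12.
Subsquare: 1.09632/0.0833333 → 13 → n, 0.64026/0.0416667 → 15 → p; chars np.
Extended square: 0.01299/0.00833333 → 1, 0.01526/0.00416667 → 3; chars 13.

GP12np13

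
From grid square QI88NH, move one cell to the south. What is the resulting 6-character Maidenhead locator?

QI88ng

Latitude subsquare h = 7; −1 → 6 = g.
The longitude characters are unchanged.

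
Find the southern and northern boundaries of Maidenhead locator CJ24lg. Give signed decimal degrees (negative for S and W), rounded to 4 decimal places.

Field C=2, J=9: +2·20° lon, +9·10° lat → SW at lon -140°, lat 0°.
Square 2, 4: +2·2° lon, +4·1° lat → SW at lon -136°, lat 4°.
Subsquare l=11, g=6: +11·0.0833333° lon, +6·0.0416667° lat → SW at lon -135.083°, lat 4.25°.
Cell spans 0.0833333° lon × 0.0416667° lat.
south 4.2500, north 4.2917.

4.2500, 4.2917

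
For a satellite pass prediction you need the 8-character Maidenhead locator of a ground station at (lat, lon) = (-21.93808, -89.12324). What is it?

EG58kb54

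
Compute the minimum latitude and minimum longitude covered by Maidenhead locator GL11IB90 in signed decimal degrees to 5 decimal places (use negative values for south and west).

21.04167, -57.25833

Field G=6, L=11: +6·20° lon, +11·10° lat → SW at lon -60°, lat 20°.
Square 1, 1: +1·2° lon, +1·1° lat → SW at lon -58°, lat 21°.
Subsquare i=8, b=1: +8·0.0833333° lon, +1·0.0416667° lat → SW at lon -57.3333°, lat 21.0417°.
Extended square 9, 0: +9·0.00833333° lon, +0·0.00416667° lat → SW at lon -57.2583°, lat 21.0417°.
latitude 21.04167, longitude -57.25833.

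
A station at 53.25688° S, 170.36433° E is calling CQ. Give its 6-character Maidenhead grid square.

RD56er

Shift to the Maidenhead origin (180°W, 90°S): lon 350.3643, lat 36.7431.
Field: 350.3643/20 → 17 → R, 36.7431/10 → 3 → D; chars RD.
Square: 10.3643/2 → 5, 6.7431/1 → 6; chars 56.
Subsquare: 0.3643/0.0833333 → 4 → e, 0.7431/0.0416667 → 17 → r; chars er.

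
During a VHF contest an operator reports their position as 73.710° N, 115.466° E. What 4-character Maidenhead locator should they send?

Offset from 180°W / 90°S: lon 295.47°, lat 163.71°.
Field: lon ⌊295.47/20⌋ = 14 → O; lat ⌊163.71/10⌋ = 16 → Q.
Square: lon ⌊15.47/2⌋ = 7; lat ⌊3.71/1⌋ = 3.

OQ73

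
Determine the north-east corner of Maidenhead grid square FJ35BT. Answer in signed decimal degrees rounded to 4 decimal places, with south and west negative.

Field F=5, J=9: +5·20° lon, +9·10° lat → SW at lon -80°, lat 0°.
Square 3, 5: +3·2° lon, +5·1° lat → SW at lon -74°, lat 5°.
Subsquare b=1, t=19: +1·0.0833333° lon, +19·0.0416667° lat → SW at lon -73.9167°, lat 5.79167°.
Cell spans 0.0833333° lon × 0.0416667° lat. NE corner is SW corner plus one full cell.
latitude 5.8333, longitude -73.8333.

5.8333, -73.8333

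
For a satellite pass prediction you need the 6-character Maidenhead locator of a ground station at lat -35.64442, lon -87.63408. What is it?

Offset from 180°W / 90°S: lon 92.3659°, lat 54.3556°.
Field (20°×10°, letters A–R): lon ⌊92.3659/20⌋ = 4 → E; lat ⌊54.3556/10⌋ = 5 → F.
Square (2°×1°, digits 0–9): lon ⌊12.3659/2⌋ = 6; lat ⌊4.3556/1⌋ = 4.
Subsquare (5′×2.5′, letters a–x): lon ⌊0.3659/0.0833333⌋ = 4 → e; lat ⌊0.3556/0.0416667⌋ = 8 → i.

EF64ei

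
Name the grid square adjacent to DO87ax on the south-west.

Longitude subsquare a = 0; −1 → -1, wraps to 23 = x, carry into square.
Longitude square 8; −1 → 7.
Latitude subsquare x = 23; −1 → 22 = w.

DO77xw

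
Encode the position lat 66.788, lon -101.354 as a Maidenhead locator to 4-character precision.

DP96

Shift to the Maidenhead origin (180°W, 90°S): lon 78.65, lat 156.79.
Field (20°×10°, letters A–R): lon ⌊78.65/20⌋ = 3 → D; lat ⌊156.79/10⌋ = 15 → P.
Square (2°×1°, digits 0–9): lon ⌊18.65/2⌋ = 9; lat ⌊6.79/1⌋ = 6.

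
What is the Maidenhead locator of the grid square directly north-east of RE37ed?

Longitude subsquare e = 4; +1 → 5 = f.
Latitude subsquare d = 3; +1 → 4 = e.

RE37fe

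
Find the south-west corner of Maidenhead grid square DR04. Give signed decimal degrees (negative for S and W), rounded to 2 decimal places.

Field D=3, R=17: +3·20° lon, +17·10° lat → SW at lon -120°, lat 80°.
Square 0, 4: +0·2° lon, +4·1° lat → SW at lon -120°, lat 84°.
latitude 84.00, longitude -120.00.

84.00, -120.00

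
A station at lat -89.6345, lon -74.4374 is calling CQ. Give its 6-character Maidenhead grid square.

FA20si

Shift to the Maidenhead origin (180°W, 90°S): lon 105.5626, lat 0.3655.
Field: lon ⌊105.5626/20⌋ = 5 → F; lat ⌊0.3655/10⌋ = 0 → A.
Square: lon ⌊5.5626/2⌋ = 2; lat ⌊0.3655/1⌋ = 0.
Subsquare: lon ⌊1.5626/0.0833333⌋ = 18 → s; lat ⌊0.3655/0.0416667⌋ = 8 → i.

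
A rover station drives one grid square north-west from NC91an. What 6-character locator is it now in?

Longitude subsquare a = 0; −1 → -1, wraps to 23 = x, carry into square.
Longitude square 9; −1 → 8.
Latitude subsquare n = 13; +1 → 14 = o.

NC81xo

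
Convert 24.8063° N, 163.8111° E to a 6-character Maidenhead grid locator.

Add 180° to longitude and 90° to latitude: 343.8111, 114.8063.
Field: lon ⌊343.8111/20⌋ = 17 → R; lat ⌊114.8063/10⌋ = 11 → L.
Square: lon ⌊3.8111/2⌋ = 1; lat ⌊4.8063/1⌋ = 4.
Subsquare: lon ⌊1.8111/0.0833333⌋ = 21 → v; lat ⌊0.8063/0.0416667⌋ = 19 → t.

RL14vt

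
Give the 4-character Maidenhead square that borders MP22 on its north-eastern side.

MP33

Longitude square 2; +1 → 3.
Latitude square 2; +1 → 3.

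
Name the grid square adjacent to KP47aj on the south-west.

Longitude subsquare a = 0; −1 → -1, wraps to 23 = x, carry into square.
Longitude square 4; −1 → 3.
Latitude subsquare j = 9; −1 → 8 = i.

KP37xi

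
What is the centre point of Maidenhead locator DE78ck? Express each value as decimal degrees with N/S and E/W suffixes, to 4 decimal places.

41.5625° S, 105.7917° W

Field D=3, E=4: +3·20° lon, +4·10° lat → SW at lon -120°, lat -50°.
Square 7, 8: +7·2° lon, +8·1° lat → SW at lon -106°, lat -42°.
Subsquare c=2, k=10: +2·0.0833333° lon, +10·0.0416667° lat → SW at lon -105.833°, lat -41.5833°.
Cell spans 0.0833333° lon × 0.0416667° lat. Centre is SW corner plus half of each.
latitude 41.5625° S, longitude 105.7917° W.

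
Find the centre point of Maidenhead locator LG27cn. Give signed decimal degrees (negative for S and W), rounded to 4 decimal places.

Field L=11, G=6: +11·20° lon, +6·10° lat → SW at lon 40°, lat -30°.
Square 2, 7: +2·2° lon, +7·1° lat → SW at lon 44°, lat -23°.
Subsquare c=2, n=13: +2·0.0833333° lon, +13·0.0416667° lat → SW at lon 44.1667°, lat -22.4583°.
Cell spans 0.0833333° lon × 0.0416667° lat. Centre is SW corner plus half of each.
latitude -22.4375, longitude 44.2083.

-22.4375, 44.2083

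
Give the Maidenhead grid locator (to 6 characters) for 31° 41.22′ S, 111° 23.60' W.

DF48hh

Offset from 180°W / 90°S: lon 68.6067°, lat 58.3130°.
Field: lon ⌊68.6067/20⌋ = 3 → D; lat ⌊58.3130/10⌋ = 5 → F.
Square: lon ⌊8.6067/2⌋ = 4; lat ⌊8.3130/1⌋ = 8.
Subsquare: lon ⌊0.6067/0.0833333⌋ = 7 → h; lat ⌊0.3130/0.0416667⌋ = 7 → h.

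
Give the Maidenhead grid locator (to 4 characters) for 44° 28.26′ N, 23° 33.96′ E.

KN14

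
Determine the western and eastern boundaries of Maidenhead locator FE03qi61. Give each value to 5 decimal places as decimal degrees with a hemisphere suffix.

Field F=5, E=4: +5·20° lon, +4·10° lat → SW at lon -80°, lat -50°.
Square 0, 3: +0·2° lon, +3·1° lat → SW at lon -80°, lat -47°.
Subsquare q=16, i=8: +16·0.0833333° lon, +8·0.0416667° lat → SW at lon -78.6667°, lat -46.6667°.
Extended square 6, 1: +6·0.00833333° lon, +1·0.00416667° lat → SW at lon -78.6167°, lat -46.6625°.
Cell spans 0.00833333° lon × 0.00416667° lat.
west 78.61667° W, east 78.60833° W.

78.61667° W, 78.60833° W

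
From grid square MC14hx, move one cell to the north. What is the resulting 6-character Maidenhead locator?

MC15ha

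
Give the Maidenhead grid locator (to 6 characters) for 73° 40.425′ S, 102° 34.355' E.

Offset from 180°W / 90°S: lon 282.5726°, lat 16.3263°.
Field: lon ⌊282.5726/20⌋ = 14 → O; lat ⌊16.3263/10⌋ = 1 → B.
Square: lon ⌊2.5726/2⌋ = 1; lat ⌊6.3263/1⌋ = 6.
Subsquare: lon ⌊0.5726/0.0833333⌋ = 6 → g; lat ⌊0.3263/0.0416667⌋ = 7 → h.

OB16gh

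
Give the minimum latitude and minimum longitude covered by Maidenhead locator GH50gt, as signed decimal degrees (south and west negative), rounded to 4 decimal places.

-19.2083, -49.5000

Field G=6, H=7: +6·20° lon, +7·10° lat → SW at lon -60°, lat -20°.
Square 5, 0: +5·2° lon, +0·1° lat → SW at lon -50°, lat -20°.
Subsquare g=6, t=19: +6·0.0833333° lon, +19·0.0416667° lat → SW at lon -49.5°, lat -19.2083°.
latitude -19.2083, longitude -49.5000.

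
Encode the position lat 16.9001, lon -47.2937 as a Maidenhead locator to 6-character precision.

GK66iv

Add 180° to longitude and 90° to latitude: 132.7063, 106.9001.
Field: 132.7063/20 → 6 → G, 106.9001/10 → 10 → K; chars GK.
Square: 12.7063/2 → 6, 6.9001/1 → 6; chars 66.
Subsquare: 0.7063/0.0833333 → 8 → i, 0.9001/0.0416667 → 21 → v; chars iv.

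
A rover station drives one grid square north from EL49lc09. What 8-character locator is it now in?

EL49ld00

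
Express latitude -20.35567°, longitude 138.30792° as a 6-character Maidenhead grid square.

PG99dp

Add 180° to longitude and 90° to latitude: 318.3079, 69.6443.
Field (20°×10°, letters A–R): lon ⌊318.3079/20⌋ = 15 → P; lat ⌊69.6443/10⌋ = 6 → G.
Square (2°×1°, digits 0–9): lon ⌊18.3079/2⌋ = 9; lat ⌊9.6443/1⌋ = 9.
Subsquare (5′×2.5′, letters a–x): lon ⌊0.3079/0.0833333⌋ = 3 → d; lat ⌊0.6443/0.0416667⌋ = 15 → p.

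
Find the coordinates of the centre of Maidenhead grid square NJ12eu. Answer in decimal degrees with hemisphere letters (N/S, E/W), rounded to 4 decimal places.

Field N=13, J=9: +13·20° lon, +9·10° lat → SW at lon 80°, lat 0°.
Square 1, 2: +1·2° lon, +2·1° lat → SW at lon 82°, lat 2°.
Subsquare e=4, u=20: +4·0.0833333° lon, +20·0.0416667° lat → SW at lon 82.3333°, lat 2.83333°.
Cell spans 0.0833333° lon × 0.0416667° lat. Centre is SW corner plus half of each.
latitude 2.8542° N, longitude 82.3750° E.

2.8542° N, 82.3750° E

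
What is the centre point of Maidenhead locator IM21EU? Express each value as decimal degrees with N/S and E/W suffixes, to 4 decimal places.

Field I=8, M=12: +8·20° lon, +12·10° lat → SW at lon -20°, lat 30°.
Square 2, 1: +2·2° lon, +1·1° lat → SW at lon -16°, lat 31°.
Subsquare e=4, u=20: +4·0.0833333° lon, +20·0.0416667° lat → SW at lon -15.6667°, lat 31.8333°.
Cell spans 0.0833333° lon × 0.0416667° lat. Centre is SW corner plus half of each.
latitude 31.8542° N, longitude 15.6250° W.

31.8542° N, 15.6250° W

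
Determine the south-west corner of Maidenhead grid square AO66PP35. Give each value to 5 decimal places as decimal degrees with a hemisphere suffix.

56.64583° N, 166.72500° W

Field A=0, O=14: +0·20° lon, +14·10° lat → SW at lon -180°, lat 50°.
Square 6, 6: +6·2° lon, +6·1° lat → SW at lon -168°, lat 56°.
Subsquare p=15, p=15: +15·0.0833333° lon, +15·0.0416667° lat → SW at lon -166.75°, lat 56.625°.
Extended square 3, 5: +3·0.00833333° lon, +5·0.00416667° lat → SW at lon -166.725°, lat 56.6458°.
latitude 56.64583° N, longitude 166.72500° W.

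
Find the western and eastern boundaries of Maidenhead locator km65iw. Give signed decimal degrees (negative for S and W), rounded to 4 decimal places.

Field K=10, M=12: +10·20° lon, +12·10° lat → SW at lon 20°, lat 30°.
Square 6, 5: +6·2° lon, +5·1° lat → SW at lon 32°, lat 35°.
Subsquare i=8, w=22: +8·0.0833333° lon, +22·0.0416667° lat → SW at lon 32.6667°, lat 35.9167°.
Cell spans 0.0833333° lon × 0.0416667° lat.
west 32.6667, east 32.7500.

32.6667, 32.7500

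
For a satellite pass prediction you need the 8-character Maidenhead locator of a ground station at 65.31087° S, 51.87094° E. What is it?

LC54wq45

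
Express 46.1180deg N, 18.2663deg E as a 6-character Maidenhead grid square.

Add 180° to longitude and 90° to latitude: 198.2663, 136.1180.
Field: 198.2663/20 → 9 → J, 136.1180/10 → 13 → N; chars JN.
Square: 18.2663/2 → 9, 6.1180/1 → 6; chars 96.
Subsquare: 0.2663/0.0833333 → 3 → d, 0.1180/0.0416667 → 2 → c; chars dc.

JN96dc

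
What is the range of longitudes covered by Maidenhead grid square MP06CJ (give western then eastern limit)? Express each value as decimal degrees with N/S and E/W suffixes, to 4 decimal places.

Field M=12, P=15: +12·20° lon, +15·10° lat → SW at lon 60°, lat 60°.
Square 0, 6: +0·2° lon, +6·1° lat → SW at lon 60°, lat 66°.
Subsquare c=2, j=9: +2·0.0833333° lon, +9·0.0416667° lat → SW at lon 60.1667°, lat 66.375°.
Cell spans 0.0833333° lon × 0.0416667° lat.
west 60.1667° E, east 60.2500° E.

60.1667° E, 60.2500° E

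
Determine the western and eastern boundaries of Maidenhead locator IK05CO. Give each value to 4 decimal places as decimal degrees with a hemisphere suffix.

19.8333° W, 19.7500° W

Field I=8, K=10: +8·20° lon, +10·10° lat → SW at lon -20°, lat 10°.
Square 0, 5: +0·2° lon, +5·1° lat → SW at lon -20°, lat 15°.
Subsquare c=2, o=14: +2·0.0833333° lon, +14·0.0416667° lat → SW at lon -19.8333°, lat 15.5833°.
Cell spans 0.0833333° lon × 0.0416667° lat.
west 19.8333° W, east 19.7500° W.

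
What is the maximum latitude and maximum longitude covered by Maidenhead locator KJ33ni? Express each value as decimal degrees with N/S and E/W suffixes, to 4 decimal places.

3.3750° N, 27.1667° E

Field K=10, J=9: +10·20° lon, +9·10° lat → SW at lon 20°, lat 0°.
Square 3, 3: +3·2° lon, +3·1° lat → SW at lon 26°, lat 3°.
Subsquare n=13, i=8: +13·0.0833333° lon, +8·0.0416667° lat → SW at lon 27.0833°, lat 3.33333°.
Cell spans 0.0833333° lon × 0.0416667° lat. NE corner is SW corner plus one full cell.
latitude 3.3750° N, longitude 27.1667° E.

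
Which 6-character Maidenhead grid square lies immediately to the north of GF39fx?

Latitude subsquare x = 23; +1 → 24, wraps to 0 = a, carry into square.
Latitude square 9; +1 → 10, wraps to 0, carry into field.
Latitude field F = 5; +1 → 6 = G.
The longitude characters are unchanged.

GG30fa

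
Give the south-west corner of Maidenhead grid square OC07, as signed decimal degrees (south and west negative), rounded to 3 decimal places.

-63.000, 100.000

Field O=14, C=2: +14·20° lon, +2·10° lat → SW at lon 100°, lat -70°.
Square 0, 7: +0·2° lon, +7·1° lat → SW at lon 100°, lat -63°.
latitude -63.000, longitude 100.000.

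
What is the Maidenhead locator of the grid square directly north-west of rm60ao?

RM50xp

Longitude subsquare a = 0; −1 → -1, wraps to 23 = x, carry into square.
Longitude square 6; −1 → 5.
Latitude subsquare o = 14; +1 → 15 = p.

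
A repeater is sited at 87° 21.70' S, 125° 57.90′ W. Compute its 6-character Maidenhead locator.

CA72ap

Offset from 180°W / 90°S: lon 54.0350°, lat 2.6383°.
Field: 54.0350/20 → 2 → C, 2.6383/10 → 0 → A; chars CA.
Square: 14.0350/2 → 7, 2.6383/1 → 2; chars 72.
Subsquare: 0.0350/0.0833333 → 0 → a, 0.6383/0.0416667 → 15 → p; chars ap.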